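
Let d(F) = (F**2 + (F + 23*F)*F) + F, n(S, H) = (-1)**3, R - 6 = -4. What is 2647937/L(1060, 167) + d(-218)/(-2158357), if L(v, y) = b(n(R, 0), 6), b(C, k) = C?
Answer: -5715194547391/2158357 ≈ -2.6479e+6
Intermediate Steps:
R = 2 (R = 6 - 4 = 2)
n(S, H) = -1
L(v, y) = -1
d(F) = F + 25*F**2 (d(F) = (F**2 + (24*F)*F) + F = (F**2 + 24*F**2) + F = 25*F**2 + F = F + 25*F**2)
2647937/L(1060, 167) + d(-218)/(-2158357) = 2647937/(-1) - 218*(1 + 25*(-218))/(-2158357) = 2647937*(-1) - 218*(1 - 5450)*(-1/2158357) = -2647937 - 218*(-5449)*(-1/2158357) = -2647937 + 1187882*(-1/2158357) = -2647937 - 1187882/2158357 = -5715194547391/2158357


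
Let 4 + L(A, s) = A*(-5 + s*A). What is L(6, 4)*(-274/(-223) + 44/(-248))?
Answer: 799425/6913 ≈ 115.64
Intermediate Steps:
L(A, s) = -4 + A*(-5 + A*s) (L(A, s) = -4 + A*(-5 + s*A) = -4 + A*(-5 + A*s))
L(6, 4)*(-274/(-223) + 44/(-248)) = (-4 - 5*6 + 4*6²)*(-274/(-223) + 44/(-248)) = (-4 - 30 + 4*36)*(-274*(-1/223) + 44*(-1/248)) = (-4 - 30 + 144)*(274/223 - 11/62) = 110*(14535/13826) = 799425/6913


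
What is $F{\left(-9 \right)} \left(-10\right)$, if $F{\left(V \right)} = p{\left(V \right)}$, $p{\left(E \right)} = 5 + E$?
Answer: $40$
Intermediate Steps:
$F{\left(V \right)} = 5 + V$
$F{\left(-9 \right)} \left(-10\right) = \left(5 - 9\right) \left(-10\right) = \left(-4\right) \left(-10\right) = 40$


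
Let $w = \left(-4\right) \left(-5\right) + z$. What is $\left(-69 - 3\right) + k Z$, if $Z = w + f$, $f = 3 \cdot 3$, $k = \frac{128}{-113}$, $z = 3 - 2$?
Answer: $- \frac{11976}{113} \approx -105.98$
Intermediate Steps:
$z = 1$ ($z = 3 - 2 = 1$)
$k = - \frac{128}{113}$ ($k = 128 \left(- \frac{1}{113}\right) = - \frac{128}{113} \approx -1.1327$)
$f = 9$
$w = 21$ ($w = \left(-4\right) \left(-5\right) + 1 = 20 + 1 = 21$)
$Z = 30$ ($Z = 21 + 9 = 30$)
$\left(-69 - 3\right) + k Z = \left(-69 - 3\right) - \frac{3840}{113} = -72 - \frac{3840}{113} = - \frac{11976}{113}$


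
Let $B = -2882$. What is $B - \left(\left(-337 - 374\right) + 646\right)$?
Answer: $-2817$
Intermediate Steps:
$B - \left(\left(-337 - 374\right) + 646\right) = -2882 - \left(\left(-337 - 374\right) + 646\right) = -2882 - \left(-711 + 646\right) = -2882 - -65 = -2882 + 65 = -2817$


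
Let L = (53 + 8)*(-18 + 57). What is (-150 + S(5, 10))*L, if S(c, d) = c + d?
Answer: -321165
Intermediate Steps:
L = 2379 (L = 61*39 = 2379)
(-150 + S(5, 10))*L = (-150 + (5 + 10))*2379 = (-150 + 15)*2379 = -135*2379 = -321165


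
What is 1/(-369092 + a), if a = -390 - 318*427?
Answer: -1/505268 ≈ -1.9791e-6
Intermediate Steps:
a = -136176 (a = -390 - 135786 = -136176)
1/(-369092 + a) = 1/(-369092 - 136176) = 1/(-505268) = -1/505268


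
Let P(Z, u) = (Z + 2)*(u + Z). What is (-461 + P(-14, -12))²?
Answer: 22201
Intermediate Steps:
P(Z, u) = (2 + Z)*(Z + u)
(-461 + P(-14, -12))² = (-461 + ((-14)² + 2*(-14) + 2*(-12) - 14*(-12)))² = (-461 + (196 - 28 - 24 + 168))² = (-461 + 312)² = (-149)² = 22201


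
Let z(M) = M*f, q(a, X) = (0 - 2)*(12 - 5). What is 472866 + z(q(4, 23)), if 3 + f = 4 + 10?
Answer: 472712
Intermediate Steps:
q(a, X) = -14 (q(a, X) = -2*7 = -14)
f = 11 (f = -3 + (4 + 10) = -3 + 14 = 11)
z(M) = 11*M (z(M) = M*11 = 11*M)
472866 + z(q(4, 23)) = 472866 + 11*(-14) = 472866 - 154 = 472712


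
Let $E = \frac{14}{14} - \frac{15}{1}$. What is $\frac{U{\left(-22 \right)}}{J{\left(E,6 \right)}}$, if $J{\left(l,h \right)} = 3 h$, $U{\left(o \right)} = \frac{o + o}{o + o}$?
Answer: $\frac{1}{18} \approx 0.055556$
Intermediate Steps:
$U{\left(o \right)} = 1$ ($U{\left(o \right)} = \frac{2 o}{2 o} = 2 o \frac{1}{2 o} = 1$)
$E = -14$ ($E = 14 \cdot \frac{1}{14} - 15 = 1 - 15 = -14$)
$\frac{U{\left(-22 \right)}}{J{\left(E,6 \right)}} = 1 \frac{1}{3 \cdot 6} = 1 \cdot \frac{1}{18} = \frac{1}{18}$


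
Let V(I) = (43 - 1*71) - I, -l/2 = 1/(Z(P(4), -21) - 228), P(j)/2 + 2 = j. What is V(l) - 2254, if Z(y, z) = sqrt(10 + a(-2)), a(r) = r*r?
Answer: -59297998/25985 - sqrt(14)/25985 ≈ -2282.0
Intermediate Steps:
a(r) = r**2
P(j) = -4 + 2*j
Z(y, z) = sqrt(14) (Z(y, z) = sqrt(10 + (-2)**2) = sqrt(10 + 4) = sqrt(14))
l = -2/(-228 + sqrt(14)) (l = -2/(sqrt(14) - 228) = -2/(-228 + sqrt(14)) ≈ 0.0089183)
V(I) = -28 - I (V(I) = (43 - 71) - I = -28 - I)
V(l) - 2254 = (-28 - (228/25985 + sqrt(14)/25985)) - 2254 = (-28 + (-228/25985 - sqrt(14)/25985)) - 2254 = (-727808/25985 - sqrt(14)/25985) - 2254 = -59297998/25985 - sqrt(14)/25985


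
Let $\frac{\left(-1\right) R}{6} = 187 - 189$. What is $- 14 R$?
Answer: $-168$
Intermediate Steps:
$R = 12$ ($R = - 6 \left(187 - 189\right) = \left(-6\right) \left(-2\right) = 12$)
$- 14 R = \left(-14\right) 12 = -168$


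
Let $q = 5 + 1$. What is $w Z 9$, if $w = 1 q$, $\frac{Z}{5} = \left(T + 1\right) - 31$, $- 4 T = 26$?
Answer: $-9855$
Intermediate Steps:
$q = 6$
$T = - \frac{13}{2}$ ($T = \left(- \frac{1}{4}\right) 26 = - \frac{13}{2} \approx -6.5$)
$Z = - \frac{365}{2}$ ($Z = 5 \left(\left(- \frac{13}{2} + 1\right) - 31\right) = 5 \left(- \frac{11}{2} - 31\right) = 5 \left(- \frac{73}{2}\right) = - \frac{365}{2} \approx -182.5$)
$w = 6$ ($w = 1 \cdot 6 = 6$)
$w Z 9 = 6 \left(\left(- \frac{365}{2}\right) 9\right) = 6 \left(- \frac{3285}{2}\right) = -9855$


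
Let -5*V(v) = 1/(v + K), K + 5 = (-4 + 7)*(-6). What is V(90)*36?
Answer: -36/335 ≈ -0.10746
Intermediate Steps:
K = -23 (K = -5 + (-4 + 7)*(-6) = -5 + 3*(-6) = -5 - 18 = -23)
V(v) = -1/(5*(-23 + v)) (V(v) = -1/(5*(v - 23)) = -1/(5*(-23 + v)))
V(90)*36 = -1/(-115 + 5*90)*36 = -1/(-115 + 450)*36 = -1/335*36 = -36/335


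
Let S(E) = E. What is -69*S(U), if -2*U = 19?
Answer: 1311/2 ≈ 655.50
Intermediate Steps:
U = -19/2 (U = -1/2*19 = -19/2 ≈ -9.5000)
-69*S(U) = -69*(-19/2) = 1311/2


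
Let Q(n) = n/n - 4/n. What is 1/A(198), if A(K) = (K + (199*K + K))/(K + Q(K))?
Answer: 19699/3940002 ≈ 0.0049997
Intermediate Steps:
Q(n) = 1 - 4/n
A(K) = 201*K/(K + (-4 + K)/K) (A(K) = (K + (199*K + K))/(K + (-4 + K)/K) = (K + 200*K)/(K + (-4 + K)/K) = (201*K)/(K + (-4 + K)/K) = 201*K/(K + (-4 + K)/K))
1/A(198) = 1/(201*198²/(-4 + 198 + 198²)) = 1/(201*39204/(-4 + 198 + 39204)) = 1/(201*39204/39398) = 1/(201*39204*(1/39398)) = 1/(3940002/19699) = 19699/3940002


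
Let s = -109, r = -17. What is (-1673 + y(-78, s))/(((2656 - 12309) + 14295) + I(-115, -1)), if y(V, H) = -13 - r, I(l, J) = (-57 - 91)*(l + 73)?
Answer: -1669/10858 ≈ -0.15371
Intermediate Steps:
I(l, J) = -10804 - 148*l (I(l, J) = -148*(73 + l) = -10804 - 148*l)
y(V, H) = 4 (y(V, H) = -13 - 1*(-17) = -13 + 17 = 4)
(-1673 + y(-78, s))/(((2656 - 12309) + 14295) + I(-115, -1)) = (-1673 + 4)/(((2656 - 12309) + 14295) + (-10804 - 148*(-115))) = -1669/((-9653 + 14295) + (-10804 + 17020)) = -1669/(4642 + 6216) = -1669/10858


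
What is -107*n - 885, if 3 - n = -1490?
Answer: -160636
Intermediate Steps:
n = 1493 (n = 3 - 1*(-1490) = 3 + 1490 = 1493)
-107*n - 885 = -107*1493 - 885 = -159751 - 885 = -160636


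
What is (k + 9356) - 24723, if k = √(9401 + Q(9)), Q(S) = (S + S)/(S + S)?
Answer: -15367 + √9402 ≈ -15270.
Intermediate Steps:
Q(S) = 1 (Q(S) = (2*S)/((2*S)) = (2*S)*(1/(2*S)) = 1)
k = √9402 (k = √(9401 + 1) = √9402 ≈ 96.964)
(k + 9356) - 24723 = (√9402 + 9356) - 24723 = (9356 + √9402) - 24723 = -15367 + √9402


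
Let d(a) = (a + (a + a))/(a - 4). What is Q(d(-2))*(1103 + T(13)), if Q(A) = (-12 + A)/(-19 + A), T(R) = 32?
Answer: 12485/18 ≈ 693.61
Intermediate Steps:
d(a) = 3*a/(-4 + a) (d(a) = (a + 2*a)/(-4 + a) = (3*a)/(-4 + a) = 3*a/(-4 + a))
Q(A) = (-12 + A)/(-19 + A)
Q(d(-2))*(1103 + T(13)) = ((-12 + 3*(-2)/(-4 - 2))/(-19 + 3*(-2)/(-4 - 2)))*(1103 + 32) = ((-12 + 3*(-2)/(-6))/(-19 + 3*(-2)/(-6)))*1135 = ((-12 + 3*(-2)*(-⅙))/(-19 + 3*(-2)*(-⅙)))*1135 = ((-12 + 1)/(-19 + 1))*1135 = (-11/(-18))*1135 = -1/18*(-11)*1135 = (11/18)*1135 = 12485/18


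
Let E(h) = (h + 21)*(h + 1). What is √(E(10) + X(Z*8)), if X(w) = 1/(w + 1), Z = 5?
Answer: √573262/41 ≈ 18.467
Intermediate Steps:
X(w) = 1/(1 + w)
E(h) = (1 + h)*(21 + h) (E(h) = (21 + h)*(1 + h) = (1 + h)*(21 + h))
√(E(10) + X(Z*8)) = √((21 + 10² + 22*10) + 1/(1 + 5*8)) = √((21 + 100 + 220) + 1/(1 + 40)) = √(341 + 1/41) = √(13982/41) = √573262/41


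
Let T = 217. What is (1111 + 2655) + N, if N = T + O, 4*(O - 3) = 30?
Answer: 7987/2 ≈ 3993.5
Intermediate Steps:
O = 21/2 (O = 3 + (¼)*30 = 3 + 15/2 = 21/2 ≈ 10.500)
N = 455/2 (N = 217 + 21/2 = 455/2 ≈ 227.50)
(1111 + 2655) + N = (1111 + 2655) + 455/2 = 3766 + 455/2 = 7987/2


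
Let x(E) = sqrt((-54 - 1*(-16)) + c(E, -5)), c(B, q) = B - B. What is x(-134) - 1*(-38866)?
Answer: 38866 + I*sqrt(38) ≈ 38866.0 + 6.1644*I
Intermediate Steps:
c(B, q) = 0
x(E) = I*sqrt(38) (x(E) = sqrt((-54 - 1*(-16)) + 0) = sqrt((-54 + 16) + 0) = sqrt(-38 + 0) = sqrt(-38) = I*sqrt(38))
x(-134) - 1*(-38866) = I*sqrt(38) - 1*(-38866) = I*sqrt(38) + 38866 = 38866 + I*sqrt(38)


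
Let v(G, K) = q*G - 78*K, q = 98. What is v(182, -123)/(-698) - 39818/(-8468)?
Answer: -51121069/1477666 ≈ -34.596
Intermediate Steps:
v(G, K) = -78*K + 98*G (v(G, K) = 98*G - 78*K = -78*K + 98*G)
v(182, -123)/(-698) - 39818/(-8468) = (-78*(-123) + 98*182)/(-698) - 39818/(-8468) = (9594 + 17836)*(-1/698) - 39818*(-1/8468) = 27430*(-1/698) + 19909/4234 = -13715/349 + 19909/4234 = -51121069/1477666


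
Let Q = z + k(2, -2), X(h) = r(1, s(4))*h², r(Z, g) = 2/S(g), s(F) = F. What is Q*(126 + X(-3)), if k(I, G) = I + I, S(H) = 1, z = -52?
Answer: -6912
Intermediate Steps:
k(I, G) = 2*I
r(Z, g) = 2 (r(Z, g) = 2/1 = 2*1 = 2)
X(h) = 2*h²
Q = -48 (Q = -52 + 2*2 = -52 + 4 = -48)
Q*(126 + X(-3)) = -48*(126 + 2*(-3)²) = -48*(126 + 2*9) = -48*(126 + 18) = -48*144 = -6912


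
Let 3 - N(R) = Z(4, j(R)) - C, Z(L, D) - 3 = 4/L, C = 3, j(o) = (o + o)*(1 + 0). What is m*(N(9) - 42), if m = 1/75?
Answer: -8/15 ≈ -0.53333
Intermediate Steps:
j(o) = 2*o (j(o) = (2*o)*1 = 2*o)
m = 1/75 ≈ 0.013333
Z(L, D) = 3 + 4/L
N(R) = 2 (N(R) = 3 - ((3 + 4/4) - 1*3) = 3 - ((3 + 4*(¼)) - 3) = 3 - ((3 + 1) - 3) = 3 - (4 - 3) = 3 - 1*1 = 3 - 1 = 2)
m*(N(9) - 42) = (2 - 42)/75 = (1/75)*(-40) = -8/15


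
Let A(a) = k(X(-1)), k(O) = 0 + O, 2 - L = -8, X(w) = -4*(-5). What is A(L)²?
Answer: 400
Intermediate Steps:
X(w) = 20
L = 10 (L = 2 - 1*(-8) = 2 + 8 = 10)
k(O) = O
A(a) = 20
A(L)² = 20² = 400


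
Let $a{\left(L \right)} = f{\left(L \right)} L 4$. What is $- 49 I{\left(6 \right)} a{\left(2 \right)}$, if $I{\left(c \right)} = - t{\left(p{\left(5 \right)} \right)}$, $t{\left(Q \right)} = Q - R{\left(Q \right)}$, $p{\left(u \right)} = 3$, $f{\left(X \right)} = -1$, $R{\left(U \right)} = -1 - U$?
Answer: $-2744$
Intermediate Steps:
$t{\left(Q \right)} = 1 + 2 Q$ ($t{\left(Q \right)} = Q - \left(-1 - Q\right) = Q + \left(1 + Q\right) = 1 + 2 Q$)
$I{\left(c \right)} = -7$ ($I{\left(c \right)} = - (1 + 2 \cdot 3) = - (1 + 6) = \left(-1\right) 7 = -7$)
$a{\left(L \right)} = - 4 L$ ($a{\left(L \right)} = - L 4 = - 4 L$)
$- 49 I{\left(6 \right)} a{\left(2 \right)} = \left(-49\right) \left(-7\right) \left(\left(-4\right) 2\right) = 343 \left(-8\right) = -2744$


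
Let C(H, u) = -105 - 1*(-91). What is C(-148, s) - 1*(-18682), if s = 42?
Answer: 18668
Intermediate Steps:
C(H, u) = -14 (C(H, u) = -105 + 91 = -14)
C(-148, s) - 1*(-18682) = -14 - 1*(-18682) = -14 + 18682 = 18668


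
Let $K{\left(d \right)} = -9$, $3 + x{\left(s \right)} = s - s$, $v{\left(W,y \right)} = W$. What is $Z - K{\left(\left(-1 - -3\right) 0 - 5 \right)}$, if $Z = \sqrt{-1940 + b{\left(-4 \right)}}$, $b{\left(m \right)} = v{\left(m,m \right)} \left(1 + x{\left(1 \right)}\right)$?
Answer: $9 + 2 i \sqrt{483} \approx 9.0 + 43.955 i$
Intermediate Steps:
$x{\left(s \right)} = -3$ ($x{\left(s \right)} = -3 + \left(s - s\right) = -3 + 0 = -3$)
$b{\left(m \right)} = - 2 m$ ($b{\left(m \right)} = m \left(1 - 3\right) = m \left(-2\right) = - 2 m$)
$Z = 2 i \sqrt{483}$ ($Z = \sqrt{-1940 - -8} = \sqrt{-1940 + 8} = \sqrt{-1932} = 2 i \sqrt{483} \approx 43.955 i$)
$Z - K{\left(\left(-1 - -3\right) 0 - 5 \right)} = 2 i \sqrt{483} - -9 = 2 i \sqrt{483} + 9 = 9 + 2 i \sqrt{483}$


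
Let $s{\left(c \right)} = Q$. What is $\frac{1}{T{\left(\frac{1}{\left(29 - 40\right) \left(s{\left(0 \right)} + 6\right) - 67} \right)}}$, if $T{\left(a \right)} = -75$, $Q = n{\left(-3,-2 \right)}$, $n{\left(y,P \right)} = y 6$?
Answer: $- \frac{1}{75} \approx -0.013333$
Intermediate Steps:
$n{\left(y,P \right)} = 6 y$
$Q = -18$ ($Q = 6 \left(-3\right) = -18$)
$s{\left(c \right)} = -18$
$\frac{1}{T{\left(\frac{1}{\left(29 - 40\right) \left(s{\left(0 \right)} + 6\right) - 67} \right)}} = \frac{1}{-75} = - \frac{1}{75}$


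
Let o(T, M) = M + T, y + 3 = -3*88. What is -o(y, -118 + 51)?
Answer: 334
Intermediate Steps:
y = -267 (y = -3 - 3*88 = -3 - 264 = -267)
-o(y, -118 + 51) = -((-118 + 51) - 267) = -(-67 - 267) = -1*(-334) = 334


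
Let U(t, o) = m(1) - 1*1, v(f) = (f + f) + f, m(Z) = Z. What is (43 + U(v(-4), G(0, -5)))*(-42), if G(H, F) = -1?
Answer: -1806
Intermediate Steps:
v(f) = 3*f (v(f) = 2*f + f = 3*f)
U(t, o) = 0 (U(t, o) = 1 - 1*1 = 1 - 1 = 0)
(43 + U(v(-4), G(0, -5)))*(-42) = (43 + 0)*(-42) = 43*(-42) = -1806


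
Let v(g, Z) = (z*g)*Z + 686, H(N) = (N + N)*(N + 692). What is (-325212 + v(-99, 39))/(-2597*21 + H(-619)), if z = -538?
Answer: -1752692/144911 ≈ -12.095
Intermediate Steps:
H(N) = 2*N*(692 + N) (H(N) = (2*N)*(692 + N) = 2*N*(692 + N))
v(g, Z) = 686 - 538*Z*g (v(g, Z) = (-538*g)*Z + 686 = -538*Z*g + 686 = 686 - 538*Z*g)
(-325212 + v(-99, 39))/(-2597*21 + H(-619)) = (-325212 + (686 - 538*39*(-99)))/(-2597*21 + 2*(-619)*(692 - 619)) = (-325212 + (686 + 2077218))/(-54537 + 2*(-619)*73) = (-325212 + 2077904)/(-54537 - 90374) = 1752692/(-144911) = 1752692*(-1/144911) = -1752692/144911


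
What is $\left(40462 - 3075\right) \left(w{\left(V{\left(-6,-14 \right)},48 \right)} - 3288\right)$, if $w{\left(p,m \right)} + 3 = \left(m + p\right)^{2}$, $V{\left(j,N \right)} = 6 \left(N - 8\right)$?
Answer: $140762055$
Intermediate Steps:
$V{\left(j,N \right)} = -48 + 6 N$ ($V{\left(j,N \right)} = 6 \left(N - 8\right) = 6 \left(-8 + N\right) = -48 + 6 N$)
$w{\left(p,m \right)} = -3 + \left(m + p\right)^{2}$
$\left(40462 - 3075\right) \left(w{\left(V{\left(-6,-14 \right)},48 \right)} - 3288\right) = \left(40462 - 3075\right) \left(\left(-3 + \left(48 + \left(-48 + 6 \left(-14\right)\right)\right)^{2}\right) - 3288\right) = 37387 \left(\left(-3 + \left(48 - 132\right)^{2}\right) - 3288\right) = 37387 \left(\left(-3 + \left(-84\right)^{2}\right) - 3288\right) = 37387 \left(\left(-3 + 7056\right) - 3288\right) = 37387 \left(7053 - 3288\right) = 37387 \cdot 3765 = 140762055$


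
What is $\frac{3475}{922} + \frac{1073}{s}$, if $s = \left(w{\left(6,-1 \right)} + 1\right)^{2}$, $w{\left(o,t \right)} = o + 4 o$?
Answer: $\frac{4328781}{886042} \approx 4.8855$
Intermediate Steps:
$w{\left(o,t \right)} = 5 o$
$s = 961$ ($s = \left(5 \cdot 6 + 1\right)^{2} = \left(30 + 1\right)^{2} = 31^{2} = 961$)
$\frac{3475}{922} + \frac{1073}{s} = \frac{3475}{922} + \frac{1073}{961} = \frac{4328781}{886042}$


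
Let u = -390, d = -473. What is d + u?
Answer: -863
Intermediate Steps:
d + u = -473 - 390 = -863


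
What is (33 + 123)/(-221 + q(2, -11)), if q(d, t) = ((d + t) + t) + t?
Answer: -13/21 ≈ -0.61905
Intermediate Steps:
q(d, t) = d + 3*t (q(d, t) = (d + 2*t) + t = d + 3*t)
(33 + 123)/(-221 + q(2, -11)) = (33 + 123)/(-221 + (2 + 3*(-11))) = 156/(-221 + (2 - 33)) = 156/(-221 - 31) = 156/(-252) = 156*(-1/252) = -13/21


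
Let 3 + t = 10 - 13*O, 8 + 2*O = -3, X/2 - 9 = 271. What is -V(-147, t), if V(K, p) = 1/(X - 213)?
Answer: -1/347 ≈ -0.0028818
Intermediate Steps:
X = 560 (X = 18 + 2*271 = 18 + 542 = 560)
O = -11/2 (O = -4 + (½)*(-3) = -4 - 3/2 = -11/2 ≈ -5.5000)
t = 157/2 (t = -3 + (10 - 13*(-11/2)) = -3 + (10 + 143/2) = -3 + 163/2 = 157/2 ≈ 78.500)
V(K, p) = 1/347 (V(K, p) = 1/(560 - 213) = 1/347)
-V(-147, t) = -1*1/347 = -1/347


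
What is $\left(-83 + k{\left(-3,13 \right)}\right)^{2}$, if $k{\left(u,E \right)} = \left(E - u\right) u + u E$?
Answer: $28900$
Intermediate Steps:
$k{\left(u,E \right)} = E u + u \left(E - u\right)$ ($k{\left(u,E \right)} = u \left(E - u\right) + E u = E u + u \left(E - u\right)$)
$\left(-83 + k{\left(-3,13 \right)}\right)^{2} = \left(-83 - 3 \left(\left(-1\right) \left(-3\right) + 2 \cdot 13\right)\right)^{2} = \left(-83 - 3 \left(3 + 26\right)\right)^{2} = \left(-83 - 87\right)^{2} = \left(-170\right)^{2} = 28900$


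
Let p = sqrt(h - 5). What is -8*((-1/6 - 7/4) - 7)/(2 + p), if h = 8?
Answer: 428/3 - 214*sqrt(3)/3 ≈ 19.114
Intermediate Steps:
p = sqrt(3) (p = sqrt(8 - 5) = sqrt(3) ≈ 1.7320)
-8*((-1/6 - 7/4) - 7)/(2 + p) = -8*((-1/6 - 7/4) - 7)/(2 + sqrt(3)) = -8*(-23/12 - 7)/(2 + sqrt(3)) = -(-214)/(3*(2 + sqrt(3))) = 214/(3*(2 + sqrt(3)))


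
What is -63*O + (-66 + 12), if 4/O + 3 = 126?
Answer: -2298/41 ≈ -56.049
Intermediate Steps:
O = 4/123 (O = 4/(-3 + 126) = 4/123 ≈ 0.032520)
-63*O + (-66 + 12) = -63*4/123 + (-66 + 12) = -84/41 - 54 = -2298/41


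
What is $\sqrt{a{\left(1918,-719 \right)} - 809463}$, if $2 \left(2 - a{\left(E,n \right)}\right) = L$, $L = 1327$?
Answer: $\frac{i \sqrt{3240498}}{2} \approx 900.07 i$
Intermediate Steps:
$a{\left(E,n \right)} = - \frac{1323}{2}$ ($a{\left(E,n \right)} = 2 - \frac{1327}{2} = - \frac{1323}{2}$)
$\sqrt{a{\left(1918,-719 \right)} - 809463} = \sqrt{- \frac{1323}{2} - 809463} = \sqrt{- \frac{1620249}{2}} = \frac{i \sqrt{3240498}}{2}$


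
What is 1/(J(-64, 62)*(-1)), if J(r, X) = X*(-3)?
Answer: 1/186 ≈ 0.0053763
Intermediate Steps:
J(r, X) = -3*X
1/(J(-64, 62)*(-1)) = 1/(-3*62*(-1)) = 1/(-186*(-1)) = 1/186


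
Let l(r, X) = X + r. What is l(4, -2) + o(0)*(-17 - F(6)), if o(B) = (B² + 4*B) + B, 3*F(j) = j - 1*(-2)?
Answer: 2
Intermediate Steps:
F(j) = ⅔ + j/3 (F(j) = (j - 1*(-2))/3 = (j + 2)/3 = (2 + j)/3 = ⅔ + j/3)
o(B) = B² + 5*B
l(4, -2) + o(0)*(-17 - F(6)) = (-2 + 4) + (0*(5 + 0))*(-17 - (⅔ + (⅓)*6)) = 2 + (0*5)*(-17 - (⅔ + 2)) = 2 + 0*(-17 - 1*8/3) = 2 + 0*(-17 - 8/3) = 2 + 0*(-59/3) = 2 + 0 = 2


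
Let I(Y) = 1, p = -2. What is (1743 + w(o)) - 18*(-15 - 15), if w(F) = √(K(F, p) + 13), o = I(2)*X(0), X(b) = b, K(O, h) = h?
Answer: 2283 + √11 ≈ 2286.3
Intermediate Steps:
o = 0 (o = 1*0 = 0)
w(F) = √11 (w(F) = √(-2 + 13) = √11)
(1743 + w(o)) - 18*(-15 - 15) = (1743 + √11) - 18*(-15 - 15) = (1743 + √11) - 18*(-30) = (1743 + √11) + 540 = 2283 + √11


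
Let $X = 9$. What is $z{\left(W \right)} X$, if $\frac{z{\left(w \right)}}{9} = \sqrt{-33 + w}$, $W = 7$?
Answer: $81 i \sqrt{26} \approx 413.02 i$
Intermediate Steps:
$z{\left(w \right)} = 9 \sqrt{-33 + w}$
$z{\left(W \right)} X = 9 \sqrt{-33 + 7} \cdot 9 = 9 \sqrt{-26} \cdot 9 = 9 i \sqrt{26} \cdot 9 = 81 i \sqrt{26}$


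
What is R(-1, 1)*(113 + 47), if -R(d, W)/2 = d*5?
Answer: 1600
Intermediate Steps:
R(d, W) = -10*d (R(d, W) = -2*d*5 = -10*d)
R(-1, 1)*(113 + 47) = (-10*(-1))*(113 + 47) = 10*160 = 1600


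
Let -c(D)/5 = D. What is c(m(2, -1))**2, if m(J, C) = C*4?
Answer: 400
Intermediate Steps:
m(J, C) = 4*C
c(D) = -5*D
c(m(2, -1))**2 = (-20*(-1))**2 = (-5*(-4))**2 = 20**2 = 400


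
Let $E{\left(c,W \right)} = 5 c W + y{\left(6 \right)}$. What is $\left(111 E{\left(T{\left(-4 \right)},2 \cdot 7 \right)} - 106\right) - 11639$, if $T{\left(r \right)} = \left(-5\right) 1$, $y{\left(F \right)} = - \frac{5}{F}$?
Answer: $- \frac{101375}{2} \approx -50688.0$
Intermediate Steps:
$T{\left(r \right)} = -5$
$E{\left(c,W \right)} = - \frac{5}{6} + 5 W c$ ($E{\left(c,W \right)} = 5 c W - \frac{5}{6} = 5 W c - \frac{5}{6} = - \frac{5}{6} + 5 W c$)
$\left(111 E{\left(T{\left(-4 \right)},2 \cdot 7 \right)} - 106\right) - 11639 = \left(111 \left(- \frac{5}{6} + 5 \cdot 2 \cdot 7 \left(-5\right)\right) - 106\right) - 11639 = \left(111 \left(- \frac{5}{6} + 5 \cdot 14 \left(-5\right)\right) - 106\right) - 11639 = \left(111 \left(- \frac{5}{6} - 350\right) - 106\right) - 11639 = \left(111 \left(- \frac{2105}{6}\right) - 106\right) - 11639 = \left(- \frac{77885}{2} - 106\right) - 11639 = - \frac{78097}{2} - 11639 = - \frac{101375}{2}$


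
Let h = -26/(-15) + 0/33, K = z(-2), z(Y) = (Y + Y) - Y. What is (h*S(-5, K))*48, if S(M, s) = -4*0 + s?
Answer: -832/5 ≈ -166.40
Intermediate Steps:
z(Y) = Y (z(Y) = 2*Y - Y = Y)
K = -2
S(M, s) = s (S(M, s) = 0 + s = s)
h = 26/15 (h = -26*(-1/15) + 0*(1/33) = 26/15 + 0 = 26/15 ≈ 1.7333)
(h*S(-5, K))*48 = ((26/15)*(-2))*48 = -52/15*48 = -832/5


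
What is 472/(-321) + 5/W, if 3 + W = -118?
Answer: -58717/38841 ≈ -1.5117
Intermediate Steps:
W = -121 (W = -3 - 118 = -121)
472/(-321) + 5/W = 472/(-321) + 5/(-121) = 472*(-1/321) + 5*(-1/121) = -472/321 - 5/121 = -58717/38841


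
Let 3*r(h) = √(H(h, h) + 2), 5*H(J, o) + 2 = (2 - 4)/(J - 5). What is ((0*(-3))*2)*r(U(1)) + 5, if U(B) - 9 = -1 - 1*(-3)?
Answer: 5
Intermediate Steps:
U(B) = 11 (U(B) = 9 + (-1 - 1*(-3)) = 9 + (-1 + 3) = 9 + 2 = 11)
H(J, o) = -⅖ - 2/(5*(-5 + J)) (H(J, o) = -⅖ + ((2 - 4)/(J - 5))/5 = -⅖ + (-2/(-5 + J))/5 = -⅖ - 2/(5*(-5 + J)))
r(h) = √(2 + 2*(4 - h)/(5*(-5 + h)))/3 (r(h) = √(2*(4 - h)/(5*(-5 + h)) + 2)/3 = √(2 + 2*(4 - h)/(5*(-5 + h)))/3)
((0*(-3))*2)*r(U(1)) + 5 = ((0*(-3))*2)*(√10*√((-21 + 4*11)/(-5 + 11))/15) + 5 = (0*2)*(√10*√((-21 + 44)/6)/15) + 5 = 0*(√10*√((⅙)*23)/15) + 5 = 0*(√10*√(23/6)/15) + 5 = 0*(√10*(√138/6)/15) + 5 = 0*(√345/45) + 5 = 0 + 5 = 5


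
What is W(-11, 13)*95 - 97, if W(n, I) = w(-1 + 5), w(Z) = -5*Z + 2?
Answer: -1807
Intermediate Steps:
w(Z) = 2 - 5*Z
W(n, I) = -18 (W(n, I) = 2 - 5*(-1 + 5) = 2 - 5*4 = 2 - 20 = -18)
W(-11, 13)*95 - 97 = -18*95 - 97 = -1710 - 97 = -1807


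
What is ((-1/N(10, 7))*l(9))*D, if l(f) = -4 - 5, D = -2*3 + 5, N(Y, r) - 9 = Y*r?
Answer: -9/79 ≈ -0.11392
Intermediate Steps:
N(Y, r) = 9 + Y*r
D = -1 (D = -6 + 5 = -1)
l(f) = -9
((-1/N(10, 7))*l(9))*D = (-1/(9 + 10*7)*(-9))*(-1) = (-1/(9 + 70)*(-9))*(-1) = (-1/79*(-9))*(-1) = (-1*1/79*(-9))*(-1) = -1/79*(-9)*(-1) = (9/79)*(-1) = -9/79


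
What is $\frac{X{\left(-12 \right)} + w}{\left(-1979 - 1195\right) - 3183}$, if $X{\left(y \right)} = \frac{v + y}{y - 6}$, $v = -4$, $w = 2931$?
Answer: $- \frac{26387}{57213} \approx -0.46121$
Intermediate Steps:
$X{\left(y \right)} = \frac{-4 + y}{-6 + y}$ ($X{\left(y \right)} = \frac{-4 + y}{y - 6} = \frac{-4 + y}{-6 + y}$)
$\frac{X{\left(-12 \right)} + w}{\left(-1979 - 1195\right) - 3183} = \frac{\frac{-4 - 12}{-6 - 12} + 2931}{\left(-1979 - 1195\right) - 3183} = \frac{\frac{1}{-18} \left(-16\right) + 2931}{-3174 - 3183} = \frac{\left(- \frac{1}{18}\right) \left(-16\right) + 2931}{-6357} = \left(\frac{8}{9} + 2931\right) \left(- \frac{1}{6357}\right) = \frac{26387}{9} \left(- \frac{1}{6357}\right) = - \frac{26387}{57213}$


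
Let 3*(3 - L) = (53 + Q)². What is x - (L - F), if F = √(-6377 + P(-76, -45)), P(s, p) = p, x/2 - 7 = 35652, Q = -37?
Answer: 214201/3 + 13*I*√38 ≈ 71400.0 + 80.137*I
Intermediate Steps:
x = 71318 (x = 14 + 2*35652 = 14 + 71304 = 71318)
L = -247/3 (L = 3 - (53 - 37)²/3 = 3 - ⅓*16² = 3 - ⅓*256 = 3 - 256/3 = -247/3 ≈ -82.333)
F = 13*I*√38 (F = √(-6377 - 45) = √(-6422) = 13*I*√38 ≈ 80.137*I)
x - (L - F) = 71318 - (-247/3 - 13*I*√38) = 71318 + (247/3 + 13*I*√38) = 214201/3 + 13*I*√38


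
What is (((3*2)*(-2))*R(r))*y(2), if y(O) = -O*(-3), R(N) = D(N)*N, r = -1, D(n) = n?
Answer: -72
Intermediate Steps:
R(N) = N² (R(N) = N*N = N²)
y(O) = 3*O
(((3*2)*(-2))*R(r))*y(2) = (((3*2)*(-2))*(-1)²)*(3*2) = ((6*(-2))*1)*6 = -12*1*6 = -12*6 = -72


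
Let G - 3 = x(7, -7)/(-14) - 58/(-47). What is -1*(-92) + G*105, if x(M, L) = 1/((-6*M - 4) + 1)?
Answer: 151361/282 ≈ 536.74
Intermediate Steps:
x(M, L) = 1/(-3 - 6*M) (x(M, L) = 1/((-4 - 6*M) + 1) = 1/(-3 - 6*M))
G = 125417/29610 (G = 3 + (-1/(3 + 6*7)/(-14) - 58/(-47)) = 3 + (-1/(3 + 42)*(-1/14) - 58*(-1/47)) = 3 + (-1/45*(-1/14) + 58/47) = 3 + (1/630 + 58/47) = 3 + 36587/29610 = 125417/29610 ≈ 4.2356)
-1*(-92) + G*105 = -1*(-92) + (125417/29610)*105 = 92 + 125417/282 = 151361/282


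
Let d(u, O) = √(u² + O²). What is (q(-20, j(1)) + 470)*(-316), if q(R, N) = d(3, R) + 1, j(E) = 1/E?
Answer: -148836 - 316*√409 ≈ -1.5523e+5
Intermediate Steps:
j(E) = 1/E
d(u, O) = √(O² + u²)
q(R, N) = 1 + √(9 + R²) (q(R, N) = √(R² + 3²) + 1 = √(R² + 9) + 1 = √(9 + R²) + 1 = 1 + √(9 + R²))
(q(-20, j(1)) + 470)*(-316) = ((1 + √(9 + (-20)²)) + 470)*(-316) = ((1 + √(9 + 400)) + 470)*(-316) = ((1 + √409) + 470)*(-316) = (471 + √409)*(-316) = -148836 - 316*√409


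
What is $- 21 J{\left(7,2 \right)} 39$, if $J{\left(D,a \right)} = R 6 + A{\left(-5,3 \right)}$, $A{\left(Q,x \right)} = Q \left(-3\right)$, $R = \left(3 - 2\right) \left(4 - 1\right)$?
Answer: $-27027$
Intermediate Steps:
$R = 3$ ($R = 1 \cdot 3 = 3$)
$A{\left(Q,x \right)} = - 3 Q$
$J{\left(D,a \right)} = 33$ ($J{\left(D,a \right)} = 3 \cdot 6 - -15 = 18 + 15 = 33$)
$- 21 J{\left(7,2 \right)} 39 = \left(-21\right) 33 \cdot 39 = \left(-693\right) 39 = -27027$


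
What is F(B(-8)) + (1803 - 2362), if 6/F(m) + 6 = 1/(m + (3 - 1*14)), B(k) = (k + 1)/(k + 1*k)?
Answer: -288392/515 ≈ -559.98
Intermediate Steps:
B(k) = (1 + k)/(2*k) (B(k) = (1 + k)/(k + k) = (1 + k)/((2*k)) = (1 + k)*(1/(2*k)) = (1 + k)/(2*k))
F(m) = 6/(-6 + 1/(-11 + m)) (F(m) = 6/(-6 + 1/(m + (3 - 1*14))) = 6/(-6 + 1/(m + (3 - 14))) = 6/(-6 + 1/(m - 11)) = 6/(-6 + 1/(-11 + m)))
F(B(-8)) + (1803 - 2362) = 6*(11 - (1 - 8)/(2*(-8)))/(-67 + 6*((½)*(1 - 8)/(-8))) + (1803 - 2362) = 6*(11 - (-1)*(-7)/(2*8))/(-67 + 6*((½)*(-⅛)*(-7))) - 559 = 6*(11 - 1*7/16)/(-67 + 6*(7/16)) - 559 = 6*(11 - 7/16)/(-67 + 21/8) - 559 = 6*(169/16)/(-515/8) - 559 = 6*(-8/515)*(169/16) - 559 = -507/515 - 559 = -288392/515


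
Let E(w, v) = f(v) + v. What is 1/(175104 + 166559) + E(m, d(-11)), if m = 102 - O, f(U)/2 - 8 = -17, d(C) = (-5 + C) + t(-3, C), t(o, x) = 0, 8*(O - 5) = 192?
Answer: -11616541/341663 ≈ -34.000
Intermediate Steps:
O = 29 (O = 5 + (⅛)*192 = 5 + 24 = 29)
d(C) = -5 + C (d(C) = (-5 + C) + 0 = -5 + C)
f(U) = -18 (f(U) = 16 + 2*(-17) = 16 - 34 = -18)
m = 73 (m = 102 - 1*29 = 102 - 29 = 73)
E(w, v) = -18 + v
1/(175104 + 166559) + E(m, d(-11)) = 1/(175104 + 166559) + (-18 + (-5 - 11)) = 1/341663 + (-18 - 16) = 1/341663 - 34 = -11616541/341663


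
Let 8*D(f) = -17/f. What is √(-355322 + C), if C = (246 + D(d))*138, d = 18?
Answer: I*√46280202/12 ≈ 566.91*I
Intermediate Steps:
D(f) = -17/(8*f) (D(f) = (-17/f)/8 = -17/(8*f))
C = 814361/24 (C = (246 - 17/8/18)*138 = (246 - 17/8*1/18)*138 = (246 - 17/144)*138 = (35407/144)*138 = 814361/24 ≈ 33932.)
√(-355322 + C) = √(-355322 + 814361/24) = √(-7713367/24) = I*√46280202/12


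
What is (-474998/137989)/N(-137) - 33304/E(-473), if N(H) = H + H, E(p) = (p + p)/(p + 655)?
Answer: 57293278710379/8941825189 ≈ 6407.3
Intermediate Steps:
E(p) = 2*p/(655 + p) (E(p) = (2*p)/(655 + p) = 2*p/(655 + p))
N(H) = 2*H
(-474998/137989)/N(-137) - 33304/E(-473) = (-474998/137989)/((2*(-137))) - 33304/(2*(-473)/(655 - 473)) = -474998*1/137989/(-274) - 33304/(2*(-473)/182) = -474998/137989*(-1/274) - 33304/(2*(-473)*(1/182)) = 237499/18904493 - 33304/(-473/91) = 237499/18904493 - 33304*(-91/473) = 237499/18904493 + 3030664/473 = 57293278710379/8941825189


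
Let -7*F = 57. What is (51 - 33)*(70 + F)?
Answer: 7794/7 ≈ 1113.4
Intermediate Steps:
F = -57/7 (F = -⅐*57 = -57/7 ≈ -8.1429)
(51 - 33)*(70 + F) = (51 - 33)*(70 - 57/7) = 18*(433/7) = 7794/7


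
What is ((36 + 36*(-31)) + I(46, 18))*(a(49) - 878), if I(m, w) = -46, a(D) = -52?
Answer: 1047180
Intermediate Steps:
((36 + 36*(-31)) + I(46, 18))*(a(49) - 878) = ((36 + 36*(-31)) - 46)*(-52 - 878) = ((36 - 1116) - 46)*(-930) = (-1080 - 46)*(-930) = -1126*(-930) = 1047180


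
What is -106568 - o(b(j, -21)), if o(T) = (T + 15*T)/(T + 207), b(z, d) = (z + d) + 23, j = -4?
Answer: -21846408/205 ≈ -1.0657e+5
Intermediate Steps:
b(z, d) = 23 + d + z (b(z, d) = (d + z) + 23 = 23 + d + z)
o(T) = 16*T/(207 + T) (o(T) = (16*T)/(207 + T) = 16*T/(207 + T))
-106568 - o(b(j, -21)) = -106568 - 16*(23 - 21 - 4)/(207 + (23 - 21 - 4)) = -106568 - 16*(-2)/(207 - 2) = -106568 - 16*(-2)/205 = -106568 - 1*(-32/205) = -106568 + 32/205 = -21846408/205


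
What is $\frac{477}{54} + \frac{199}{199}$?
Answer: $\frac{59}{6} \approx 9.8333$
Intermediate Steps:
$\frac{477}{54} + \frac{199}{199} = 477 \cdot \frac{1}{54} + 199 \cdot \frac{1}{199} = \frac{53}{6} + 1 = \frac{59}{6}$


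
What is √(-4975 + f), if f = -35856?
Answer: I*√40831 ≈ 202.07*I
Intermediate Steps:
√(-4975 + f) = √(-4975 - 35856) = √(-40831) = I*√40831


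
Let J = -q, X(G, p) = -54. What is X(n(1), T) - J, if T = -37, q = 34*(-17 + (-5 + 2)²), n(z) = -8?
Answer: -326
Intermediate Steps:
q = -272 (q = 34*(-17 + (-3)²) = 34*(-17 + 9) = 34*(-8) = -272)
J = 272 (J = -1*(-272) = 272)
X(n(1), T) - J = -54 - 1*272 = -54 - 272 = -326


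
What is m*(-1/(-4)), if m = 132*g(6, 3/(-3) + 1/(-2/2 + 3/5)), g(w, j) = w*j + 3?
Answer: -594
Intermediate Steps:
g(w, j) = 3 + j*w (g(w, j) = j*w + 3 = 3 + j*w)
m = -2376 (m = 132*(3 + (3/(-3) + 1/(-2/2 + 3/5))*6) = 132*(3 + (3*(-⅓) + 1/(-2*½ + 3*(⅕)))*6) = 132*(3 + (-1 + 1/(-1 + ⅗))*6) = 132*(3 + (-1 + 1/(-⅖))*6) = 132*(3 + (-1 + 1*(-5/2))*6) = 132*(3 + (-1 - 5/2)*6) = 132*(3 - 7/2*6) = 132*(3 - 21) = 132*(-18) = -2376)
m*(-1/(-4)) = -(-2376)/(-4) = -(-2376)*(-1)/4 = -2376*¼ = -594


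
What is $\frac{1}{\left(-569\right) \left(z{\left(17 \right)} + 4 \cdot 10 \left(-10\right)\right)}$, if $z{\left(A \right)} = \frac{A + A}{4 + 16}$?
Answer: $\frac{10}{2266327} \approx 4.4124 \cdot 10^{-6}$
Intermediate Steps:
$z{\left(A \right)} = \frac{A}{10}$ ($z{\left(A \right)} = \frac{2 A}{20} = 2 A \frac{1}{20} = \frac{A}{10}$)
$\frac{1}{\left(-569\right) \left(z{\left(17 \right)} + 4 \cdot 10 \left(-10\right)\right)} = \frac{1}{\left(-569\right) \left(\frac{1}{10} \cdot 17 + 4 \cdot 10 \left(-10\right)\right)} = \frac{1}{\left(-569\right) \left(\frac{17}{10} + 40 \left(-10\right)\right)} = \frac{1}{\left(-569\right) \left(\frac{17}{10} - 400\right)} = \frac{1}{\left(-569\right) \left(- \frac{3983}{10}\right)} = \frac{1}{\frac{2266327}{10}} = \frac{10}{2266327}$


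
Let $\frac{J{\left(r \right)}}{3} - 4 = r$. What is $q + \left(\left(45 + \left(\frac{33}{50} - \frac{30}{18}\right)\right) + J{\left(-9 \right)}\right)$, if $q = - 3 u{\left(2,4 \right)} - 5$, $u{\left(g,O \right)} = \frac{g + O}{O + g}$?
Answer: $\frac{3149}{150} \approx 20.993$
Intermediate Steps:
$u{\left(g,O \right)} = 1$ ($u{\left(g,O \right)} = \frac{O + g}{O + g} = 1$)
$q = -8$ ($q = \left(-3\right) 1 - 5 = -3 - 5 = -8$)
$J{\left(r \right)} = 12 + 3 r$
$q + \left(\left(45 + \left(\frac{33}{50} - \frac{30}{18}\right)\right) + J{\left(-9 \right)}\right) = -8 + \left(\left(45 + \left(\frac{33}{50} - \frac{30}{18}\right)\right) + \left(12 + 3 \left(-9\right)\right)\right) = -8 + \left(\left(45 + \left(33 \cdot \frac{1}{50} - \frac{5}{3}\right)\right) + \left(12 - 27\right)\right) = -8 + \left(\left(45 + \left(\frac{33}{50} - \frac{5}{3}\right)\right) - 15\right) = -8 + \left(\left(45 - \frac{151}{150}\right) - 15\right) = -8 + \left(\frac{6599}{150} - 15\right) = -8 + \frac{4349}{150} = \frac{3149}{150}$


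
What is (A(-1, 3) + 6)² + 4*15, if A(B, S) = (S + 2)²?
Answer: 1021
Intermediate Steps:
A(B, S) = (2 + S)²
(A(-1, 3) + 6)² + 4*15 = ((2 + 3)² + 6)² + 4*15 = (5² + 6)² + 60 = (25 + 6)² + 60 = 31² + 60 = 961 + 60 = 1021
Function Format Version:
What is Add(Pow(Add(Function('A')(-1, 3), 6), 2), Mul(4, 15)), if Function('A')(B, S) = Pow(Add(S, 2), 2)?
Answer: 1021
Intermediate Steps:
Function('A')(B, S) = Pow(Add(2, S), 2)
Add(Pow(Add(Function('A')(-1, 3), 6), 2), Mul(4, 15)) = Add(Pow(Add(Pow(Add(2, 3), 2), 6), 2), Mul(4, 15)) = Add(Pow(Add(Pow(5, 2), 6), 2), 60) = Add(Pow(Add(25, 6), 2), 60) = Add(Pow(31, 2), 60) = Add(961, 60) = 1021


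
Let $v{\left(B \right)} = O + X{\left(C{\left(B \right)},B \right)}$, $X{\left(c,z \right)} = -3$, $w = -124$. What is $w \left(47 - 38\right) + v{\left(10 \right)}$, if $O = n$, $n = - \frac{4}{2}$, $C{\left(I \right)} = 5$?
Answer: $-1121$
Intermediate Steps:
$n = -2$ ($n = \left(-4\right) \frac{1}{2} = -2$)
$O = -2$
$v{\left(B \right)} = -5$ ($v{\left(B \right)} = -2 - 3 = -5$)
$w \left(47 - 38\right) + v{\left(10 \right)} = - 124 \left(47 - 38\right) - 5 = \left(-124\right) 9 - 5 = -1116 - 5 = -1121$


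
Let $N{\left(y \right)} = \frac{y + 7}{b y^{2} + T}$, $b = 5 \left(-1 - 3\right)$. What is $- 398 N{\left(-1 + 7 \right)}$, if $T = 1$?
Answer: $\frac{5174}{719} \approx 7.1961$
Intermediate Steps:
$b = -20$ ($b = 5 \left(-4\right) = -20$)
$N{\left(y \right)} = \frac{7 + y}{1 - 20 y^{2}}$ ($N{\left(y \right)} = \frac{y + 7}{- 20 y^{2} + 1} = \frac{7 + y}{1 - 20 y^{2}}$)
$- 398 N{\left(-1 + 7 \right)} = - 398 \frac{-7 - \left(-1 + 7\right)}{-1 + 20 \left(-1 + 7\right)^{2}} = - 398 \frac{-7 - 6}{-1 + 20 \cdot 6^{2}} = - 398 \frac{-7 - 6}{-1 + 20 \cdot 36} = - 398 \frac{1}{-1 + 720} \left(-13\right) = - 398 \cdot \frac{1}{719} \left(-13\right) = \left(-398\right) \left(- \frac{13}{719}\right) = \frac{5174}{719}$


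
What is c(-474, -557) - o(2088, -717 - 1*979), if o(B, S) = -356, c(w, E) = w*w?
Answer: 225032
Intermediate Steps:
c(w, E) = w**2
c(-474, -557) - o(2088, -717 - 1*979) = (-474)**2 - 1*(-356) = 224676 + 356 = 225032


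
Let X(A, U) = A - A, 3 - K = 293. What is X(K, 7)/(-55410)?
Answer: 0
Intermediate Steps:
K = -290 (K = 3 - 1*293 = 3 - 293 = -290)
X(A, U) = 0
X(K, 7)/(-55410) = 0/(-55410) = 0*(-1/55410) = 0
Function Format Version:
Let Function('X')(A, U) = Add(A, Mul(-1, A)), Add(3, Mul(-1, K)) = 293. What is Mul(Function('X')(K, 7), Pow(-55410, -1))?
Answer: 0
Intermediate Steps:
K = -290 (K = Add(3, Mul(-1, 293)) = Add(3, -293) = -290)
Function('X')(A, U) = 0
Mul(Function('X')(K, 7), Pow(-55410, -1)) = Mul(0, Pow(-55410, -1)) = Mul(0, Rational(-1, 55410)) = 0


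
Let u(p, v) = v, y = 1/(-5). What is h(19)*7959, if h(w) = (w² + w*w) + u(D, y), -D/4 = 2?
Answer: 28724031/5 ≈ 5.7448e+6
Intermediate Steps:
y = -⅕ ≈ -0.20000
D = -8 (D = -4*2 = -8)
h(w) = -⅕ + 2*w² (h(w) = (w² + w*w) - ⅕ = (w² + w²) - ⅕ = 2*w² - ⅕ = -⅕ + 2*w²)
h(19)*7959 = (-⅕ + 2*19²)*7959 = (-⅕ + 2*361)*7959 = (-⅕ + 722)*7959 = (3609/5)*7959 = 28724031/5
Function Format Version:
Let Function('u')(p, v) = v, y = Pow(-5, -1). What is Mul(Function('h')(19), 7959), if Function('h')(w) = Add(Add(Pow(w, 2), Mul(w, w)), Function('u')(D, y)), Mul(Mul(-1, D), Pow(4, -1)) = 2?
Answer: Rational(28724031, 5) ≈ 5.7448e+6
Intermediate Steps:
y = Rational(-1, 5) ≈ -0.20000
D = -8 (D = Mul(-4, 2) = -8)
Function('h')(w) = Add(Rational(-1, 5), Mul(2, Pow(w, 2))) (Function('h')(w) = Add(Add(Pow(w, 2), Mul(w, w)), Rational(-1, 5)) = Add(Add(Pow(w, 2), Pow(w, 2)), Rational(-1, 5)) = Add(Mul(2, Pow(w, 2)), Rational(-1, 5)) = Add(Rational(-1, 5), Mul(2, Pow(w, 2))))
Mul(Function('h')(19), 7959) = Mul(Add(Rational(-1, 5), Mul(2, Pow(19, 2))), 7959) = Mul(Add(Rational(-1, 5), Mul(2, 361)), 7959) = Mul(Add(Rational(-1, 5), 722), 7959) = Mul(Rational(3609, 5), 7959) = Rational(28724031, 5)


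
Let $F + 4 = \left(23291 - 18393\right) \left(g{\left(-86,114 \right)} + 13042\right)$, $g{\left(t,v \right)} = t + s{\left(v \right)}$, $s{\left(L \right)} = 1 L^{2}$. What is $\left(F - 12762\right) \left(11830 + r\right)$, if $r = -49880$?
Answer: $-4836159946500$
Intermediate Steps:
$s{\left(L \right)} = L^{2}$
$g{\left(t,v \right)} = t + v^{2}$
$F = 127112892$ ($F = -4 + \left(23291 - 18393\right) \left(\left(-86 + 114^{2}\right) + 13042\right) = -4 + 4898 \left(\left(-86 + 12996\right) + 13042\right) = -4 + 4898 \left(12910 + 13042\right) = -4 + 4898 \cdot 25952 = -4 + 127112896 = 127112892$)
$\left(F - 12762\right) \left(11830 + r\right) = \left(127112892 - 12762\right) \left(11830 - 49880\right) = 127100130 \left(-38050\right) = -4836159946500$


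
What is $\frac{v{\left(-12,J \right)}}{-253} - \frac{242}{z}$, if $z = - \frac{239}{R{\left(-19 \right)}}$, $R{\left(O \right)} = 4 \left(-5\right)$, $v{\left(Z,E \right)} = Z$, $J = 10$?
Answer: $- \frac{1221652}{60467} \approx -20.204$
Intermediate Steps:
$R{\left(O \right)} = -20$
$z = \frac{239}{20}$ ($z = - \frac{239}{-20} = \left(-239\right) \left(- \frac{1}{20}\right) = \frac{239}{20} \approx 11.95$)
$\frac{v{\left(-12,J \right)}}{-253} - \frac{242}{z} = - \frac{12}{-253} - \frac{242}{\frac{239}{20}} = \left(-12\right) \left(- \frac{1}{253}\right) - \frac{4840}{239} = \frac{12}{253} - \frac{4840}{239} = - \frac{1221652}{60467}$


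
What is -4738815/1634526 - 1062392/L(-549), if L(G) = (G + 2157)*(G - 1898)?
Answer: -26095166951/9925144562 ≈ -2.6292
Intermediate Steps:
L(G) = (-1898 + G)*(2157 + G) (L(G) = (2157 + G)*(-1898 + G) = (-1898 + G)*(2157 + G))
-4738815/1634526 - 1062392/L(-549) = -4738815/1634526 - 1062392/(-4093986 + (-549)² + 259*(-549)) = -4738815*1/1634526 - 1062392/(-4093986 + 301401 - 142191) = -526535/181614 - 1062392/(-3934776) = -526535/181614 - 1062392*(-1/3934776) = -526535/181614 + 132799/491847 = -26095166951/9925144562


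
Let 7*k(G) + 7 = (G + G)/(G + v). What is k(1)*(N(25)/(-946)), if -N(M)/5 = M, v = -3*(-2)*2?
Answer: -11125/86086 ≈ -0.12923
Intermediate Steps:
v = 12 (v = 6*2 = 12)
N(M) = -5*M
k(G) = -1 + 2*G/(7*(12 + G)) (k(G) = -1 + ((G + G)/(G + 12))/7 = -1 + ((2*G)/(12 + G))/7 = -1 + (2*G/(12 + G))/7 = -1 + 2*G/(7*(12 + G)))
k(1)*(N(25)/(-946)) = ((-84 - 5*1)/(7*(12 + 1)))*(-5*25/(-946)) = ((⅐)*(-84 - 5)/13)*(-125*(-1/946)) = ((⅐)*(1/13)*(-89))*(125/946) = -89/91*125/946 = -11125/86086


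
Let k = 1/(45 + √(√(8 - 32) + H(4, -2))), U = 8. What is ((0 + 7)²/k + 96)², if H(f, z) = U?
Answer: (2301 + 49*√2*√(4 + I*√6))² ≈ 5.9786e+6 + 1.9913e+5*I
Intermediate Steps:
H(f, z) = 8
k = 1/(45 + √(8 + 2*I*√6)) (k = 1/(45 + √(√(8 - 32) + 8)) = 1/(45 + √(√(-24) + 8)) = 1/(45 + √(2*I*√6 + 8)) = 1/(45 + √(8 + 2*I*√6)) ≈ 0.02085 - 0.0003613*I)
((0 + 7)²/k + 96)² = ((0 + 7)²/(1/(45 + √2*√(4 + I*√6))) + 96)² = (7²*(45 + √2*√(4 + I*√6)) + 96)² = (49*(45 + √2*√(4 + I*√6)) + 96)² = ((2205 + 49*√2*√(4 + I*√6)) + 96)² = (2301 + 49*√2*√(4 + I*√6))²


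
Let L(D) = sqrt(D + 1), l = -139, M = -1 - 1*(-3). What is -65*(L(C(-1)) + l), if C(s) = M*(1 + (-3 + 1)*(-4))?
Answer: 9035 - 65*sqrt(19) ≈ 8751.7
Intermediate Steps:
M = 2 (M = -1 + 3 = 2)
C(s) = 18 (C(s) = 2*(1 + (-3 + 1)*(-4)) = 2*(1 - 2*(-4)) = 2*(1 + 8) = 2*9 = 18)
L(D) = sqrt(1 + D)
-65*(L(C(-1)) + l) = -65*(sqrt(1 + 18) - 139) = -65*(sqrt(19) - 139) = -65*(-139 + sqrt(19)) = 9035 - 65*sqrt(19)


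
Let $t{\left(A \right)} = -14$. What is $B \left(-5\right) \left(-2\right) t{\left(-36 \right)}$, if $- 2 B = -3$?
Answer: $-210$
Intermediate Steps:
$B = \frac{3}{2}$ ($B = \left(- \frac{1}{2}\right) \left(-3\right) = \frac{3}{2} \approx 1.5$)
$B \left(-5\right) \left(-2\right) t{\left(-36 \right)} = \frac{3}{2} \left(-5\right) \left(-2\right) \left(-14\right) = \left(- \frac{15}{2}\right) \left(-2\right) \left(-14\right) = 15 \left(-14\right) = -210$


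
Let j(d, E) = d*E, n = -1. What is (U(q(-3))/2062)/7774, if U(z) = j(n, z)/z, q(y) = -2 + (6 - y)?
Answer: -1/16029988 ≈ -6.2383e-8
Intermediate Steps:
q(y) = 4 - y
j(d, E) = E*d
U(z) = -1 (U(z) = (z*(-1))/z = (-z)/z = -1)
(U(q(-3))/2062)/7774 = -1/2062/7774 = -1*1/2062*(1/7774) = -1/2062*1/7774 = -1/16029988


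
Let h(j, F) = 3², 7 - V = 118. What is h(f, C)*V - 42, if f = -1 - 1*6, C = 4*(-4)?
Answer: -1041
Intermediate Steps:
V = -111 (V = 7 - 1*118 = 7 - 118 = -111)
C = -16
f = -7 (f = -1 - 6 = -7)
h(j, F) = 9
h(f, C)*V - 42 = 9*(-111) - 42 = -999 - 42 = -1041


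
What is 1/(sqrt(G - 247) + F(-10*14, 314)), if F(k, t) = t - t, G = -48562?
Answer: -I*sqrt(48809)/48809 ≈ -0.0045264*I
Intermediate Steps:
F(k, t) = 0
1/(sqrt(G - 247) + F(-10*14, 314)) = 1/(sqrt(-48562 - 247) + 0) = 1/(sqrt(-48809) + 0) = 1/(I*sqrt(48809) + 0) = 1/(I*sqrt(48809)) = -I*sqrt(48809)/48809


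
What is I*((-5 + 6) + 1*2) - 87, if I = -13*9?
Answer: -438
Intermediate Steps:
I = -117
I*((-5 + 6) + 1*2) - 87 = -117*((-5 + 6) + 1*2) - 87 = -117*(1 + 2) - 87 = -117*3 - 87 = -351 - 87 = -438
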